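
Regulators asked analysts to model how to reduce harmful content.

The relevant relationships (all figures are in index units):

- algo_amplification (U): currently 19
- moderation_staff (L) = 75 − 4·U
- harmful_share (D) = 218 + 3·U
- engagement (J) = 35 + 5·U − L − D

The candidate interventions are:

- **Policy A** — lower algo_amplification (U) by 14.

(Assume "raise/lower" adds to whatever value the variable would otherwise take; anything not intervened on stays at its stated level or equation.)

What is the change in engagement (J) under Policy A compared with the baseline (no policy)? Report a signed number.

Baseline:
  U = 19
  L = 75 − 4·19 = -1
  D = 218 + 3·19 = 275
  J = 35 + 5·19 − (-1) − 275 = -144
Policy A (U − 14):
  U = 19 − 14 = 5
  L = 75 − 4·5 = 55
  D = 218 + 3·5 = 233
  J = 35 + 5·5 − 55 − 233 = -228
Change in J: -228 − (-144) = -84

-84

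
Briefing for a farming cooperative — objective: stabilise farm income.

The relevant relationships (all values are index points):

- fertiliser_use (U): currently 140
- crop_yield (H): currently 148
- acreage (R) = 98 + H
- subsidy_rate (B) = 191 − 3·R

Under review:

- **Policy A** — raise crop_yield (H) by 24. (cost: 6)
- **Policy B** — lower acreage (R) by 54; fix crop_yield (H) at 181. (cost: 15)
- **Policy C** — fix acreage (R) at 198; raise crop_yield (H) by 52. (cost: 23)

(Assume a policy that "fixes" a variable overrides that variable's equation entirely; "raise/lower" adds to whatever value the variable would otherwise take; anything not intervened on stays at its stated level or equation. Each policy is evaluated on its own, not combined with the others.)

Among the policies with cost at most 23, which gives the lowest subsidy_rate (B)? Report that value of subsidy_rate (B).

Policy A (H + 24):
  H = 148 + 24 = 172
  R = 98 + 172 = 270
  B = 191 − 3·270 = -619
Policy B (R − 54, H := 181):
  H = 181
  R = 98 + 181 (−54 from intervention) = 225
  B = 191 − 3·225 = -484
Policy C (R := 198, H + 52):
  H = 148 + 52 = 200
  R = 198
  B = 191 − 3·198 = -403
Comparing — Policy A: B=-619, Policy B: B=-484, Policy C: B=-403. Lowest is -619 (Policy A).

-619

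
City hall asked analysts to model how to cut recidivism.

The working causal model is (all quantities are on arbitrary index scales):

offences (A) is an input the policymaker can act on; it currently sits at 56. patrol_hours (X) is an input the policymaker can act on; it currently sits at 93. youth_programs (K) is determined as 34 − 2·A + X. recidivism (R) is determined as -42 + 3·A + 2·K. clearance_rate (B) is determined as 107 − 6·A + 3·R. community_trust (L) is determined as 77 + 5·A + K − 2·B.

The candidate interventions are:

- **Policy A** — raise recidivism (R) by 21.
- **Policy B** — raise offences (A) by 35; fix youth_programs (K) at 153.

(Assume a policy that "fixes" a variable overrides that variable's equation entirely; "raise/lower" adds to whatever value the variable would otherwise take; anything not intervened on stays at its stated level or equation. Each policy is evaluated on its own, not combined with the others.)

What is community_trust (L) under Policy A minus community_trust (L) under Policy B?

1427

Policy A (R + 21):
  A = 56
  X = 93
  K = 34 − 2·56 + 93 = 15
  R = -42 + 3·56 + 2·15 (+21 from intervention) = 177
  B = 107 − 6·56 + 3·177 = 302
  L = 77 + 5·56 + 15 − 2·302 = -232
Policy B (A + 35, K := 153):
  A = 56 + 35 = 91
  X = 93
  K = 153
  R = -42 + 3·91 + 2·153 = 537
  B = 107 − 6·91 + 3·537 = 1172
  L = 77 + 5·91 + 153 − 2·1172 = -1659
L: -232 − (-1659) = 1427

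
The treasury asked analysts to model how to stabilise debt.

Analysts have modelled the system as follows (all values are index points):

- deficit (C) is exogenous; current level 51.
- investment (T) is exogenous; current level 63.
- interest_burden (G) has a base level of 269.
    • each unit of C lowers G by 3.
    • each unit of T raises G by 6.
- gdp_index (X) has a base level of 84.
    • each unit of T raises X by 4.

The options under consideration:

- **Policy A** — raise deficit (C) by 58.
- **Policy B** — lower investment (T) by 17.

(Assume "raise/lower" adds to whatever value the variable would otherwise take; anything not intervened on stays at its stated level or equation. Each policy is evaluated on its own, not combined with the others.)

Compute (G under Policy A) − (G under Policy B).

Policy A (C + 58):
  C = 51 + 58 = 109
  T = 63
  G = 269 − 3·109 + 6·63 = 320
Policy B (T − 17):
  C = 51
  T = 63 − 17 = 46
  G = 269 − 3·51 + 6·46 = 392
G: 320 − 392 = -72

-72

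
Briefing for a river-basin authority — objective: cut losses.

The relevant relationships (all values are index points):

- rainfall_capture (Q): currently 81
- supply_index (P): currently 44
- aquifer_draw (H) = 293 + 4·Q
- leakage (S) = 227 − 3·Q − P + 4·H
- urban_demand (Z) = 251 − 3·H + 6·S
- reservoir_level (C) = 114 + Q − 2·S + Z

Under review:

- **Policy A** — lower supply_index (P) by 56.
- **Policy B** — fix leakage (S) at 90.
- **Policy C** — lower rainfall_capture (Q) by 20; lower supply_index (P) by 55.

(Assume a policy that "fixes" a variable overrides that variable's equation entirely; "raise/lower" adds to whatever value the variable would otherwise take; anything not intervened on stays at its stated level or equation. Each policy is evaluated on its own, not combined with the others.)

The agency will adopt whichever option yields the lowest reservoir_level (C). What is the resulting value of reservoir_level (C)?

-1045

Policy A (P − 56):
  Q = 81
  P = 44 − 56 = -12
  H = 293 + 4·81 = 617
  S = 227 − 3·81 − (-12) + 4·617 = 2464
  Z = 251 − 3·617 + 6·2464 = 13184
  C = 114 + 81 − 2·2464 + 13184 = 8451
Policy B (S := 90):
  Q = 81
  P = 44
  H = 293 + 4·81 = 617
  S = 90
  Z = 251 − 3·617 + 6·90 = -1060
  C = 114 + 81 − 2·90 + (-1060) = -1045
Policy C (Q − 20, P − 55):
  Q = 81 − 20 = 61
  P = 44 − 55 = -11
  H = 293 + 4·61 = 537
  S = 227 − 3·61 − (-11) + 4·537 = 2203
  Z = 251 − 3·537 + 6·2203 = 11858
  C = 114 + 61 − 2·2203 + 11858 = 7627
Comparing — Policy A: C=8451, Policy B: C=-1045, Policy C: C=7627. Lowest is -1045 (Policy B).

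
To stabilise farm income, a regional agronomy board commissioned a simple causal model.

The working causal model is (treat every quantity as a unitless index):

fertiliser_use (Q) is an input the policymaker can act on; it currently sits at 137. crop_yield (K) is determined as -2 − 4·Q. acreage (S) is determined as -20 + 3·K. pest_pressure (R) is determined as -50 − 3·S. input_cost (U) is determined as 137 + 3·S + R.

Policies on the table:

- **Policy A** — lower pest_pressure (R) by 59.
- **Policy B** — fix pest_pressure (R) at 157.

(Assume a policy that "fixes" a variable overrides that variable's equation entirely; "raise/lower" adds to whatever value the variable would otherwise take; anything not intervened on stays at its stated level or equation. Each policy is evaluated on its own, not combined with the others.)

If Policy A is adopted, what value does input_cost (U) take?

28

Policy A (R − 59):
  Q = 137
  K = -2 − 4·137 = -550
  S = -20 + 3·(-550) = -1670
  R = -50 − 3·(-1670) (−59 from intervention) = 4901
  U = 137 + 3·(-1670) + 4901 = 28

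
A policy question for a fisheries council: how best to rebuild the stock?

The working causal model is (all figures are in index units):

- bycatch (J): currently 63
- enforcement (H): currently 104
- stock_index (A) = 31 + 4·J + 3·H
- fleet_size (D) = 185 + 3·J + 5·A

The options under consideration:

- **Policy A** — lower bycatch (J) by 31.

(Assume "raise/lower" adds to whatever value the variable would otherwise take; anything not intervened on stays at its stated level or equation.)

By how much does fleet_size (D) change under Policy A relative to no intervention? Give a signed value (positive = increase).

-713

Baseline:
  J = 63
  H = 104
  A = 31 + 4·63 + 3·104 = 595
  D = 185 + 3·63 + 5·595 = 3349
Policy A (J − 31):
  J = 63 − 31 = 32
  H = 104
  A = 31 + 4·32 + 3·104 = 471
  D = 185 + 3·32 + 5·471 = 2636
Change in D: 2636 − 3349 = -713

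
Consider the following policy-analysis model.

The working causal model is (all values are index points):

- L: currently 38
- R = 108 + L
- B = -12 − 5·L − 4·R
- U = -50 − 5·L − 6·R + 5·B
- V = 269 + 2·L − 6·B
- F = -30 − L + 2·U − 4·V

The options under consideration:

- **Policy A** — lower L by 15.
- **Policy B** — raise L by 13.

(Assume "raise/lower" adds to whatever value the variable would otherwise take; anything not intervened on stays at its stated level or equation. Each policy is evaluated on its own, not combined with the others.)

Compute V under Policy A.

Policy A (L − 15):
  L = 38 − 15 = 23
  R = 108 + 23 = 131
  B = -12 − 5·23 − 4·131 = -651
  V = 269 + 2·23 − 6·(-651) = 4221

4221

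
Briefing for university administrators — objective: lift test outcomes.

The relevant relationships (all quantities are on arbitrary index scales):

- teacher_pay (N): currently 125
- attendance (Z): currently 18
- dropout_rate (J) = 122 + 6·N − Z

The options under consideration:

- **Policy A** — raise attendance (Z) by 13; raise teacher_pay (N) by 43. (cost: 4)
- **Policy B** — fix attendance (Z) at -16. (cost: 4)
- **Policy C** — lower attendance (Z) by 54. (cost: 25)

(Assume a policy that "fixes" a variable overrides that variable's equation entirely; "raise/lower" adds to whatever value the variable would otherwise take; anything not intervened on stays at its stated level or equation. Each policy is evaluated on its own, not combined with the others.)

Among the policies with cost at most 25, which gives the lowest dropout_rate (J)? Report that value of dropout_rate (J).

Policy A (Z + 13, N + 43):
  N = 125 + 43 = 168
  Z = 18 + 13 = 31
  J = 122 + 6·168 − 31 = 1099
Policy B (Z := -16):
  N = 125
  Z = -16
  J = 122 + 6·125 − (-16) = 888
Policy C (Z − 54):
  N = 125
  Z = 18 − 54 = -36
  J = 122 + 6·125 − (-36) = 908
Comparing — Policy A: J=1099, Policy B: J=888, Policy C: J=908. Lowest is 888 (Policy B).

888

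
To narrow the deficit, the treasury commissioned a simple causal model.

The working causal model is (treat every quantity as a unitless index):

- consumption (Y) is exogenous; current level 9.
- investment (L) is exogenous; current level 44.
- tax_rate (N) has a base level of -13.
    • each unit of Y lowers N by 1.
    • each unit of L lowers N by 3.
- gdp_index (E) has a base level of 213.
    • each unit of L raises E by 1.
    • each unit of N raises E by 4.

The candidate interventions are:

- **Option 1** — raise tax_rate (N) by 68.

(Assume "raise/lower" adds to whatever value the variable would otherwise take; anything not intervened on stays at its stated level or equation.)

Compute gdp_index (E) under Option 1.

Option 1 (N + 68):
  Y = 9
  L = 44
  N = -13 − 9 − 3·44 (+68 from intervention) = -86
  E = 213 + 44 + 4·(-86) = -87

-87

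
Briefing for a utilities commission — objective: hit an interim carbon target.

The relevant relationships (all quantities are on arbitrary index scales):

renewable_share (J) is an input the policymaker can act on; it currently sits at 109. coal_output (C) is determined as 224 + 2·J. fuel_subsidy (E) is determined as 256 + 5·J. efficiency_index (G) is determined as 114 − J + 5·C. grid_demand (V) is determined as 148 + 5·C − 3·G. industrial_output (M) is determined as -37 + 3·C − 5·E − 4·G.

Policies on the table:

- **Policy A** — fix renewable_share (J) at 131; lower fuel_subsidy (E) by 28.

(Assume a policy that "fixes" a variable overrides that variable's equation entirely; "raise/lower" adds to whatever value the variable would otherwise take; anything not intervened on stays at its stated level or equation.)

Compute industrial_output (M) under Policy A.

Policy A (J := 131, E − 28):
  J = 131
  C = 224 + 2·131 = 486
  E = 256 + 5·131 (−28 from intervention) = 883
  G = 114 − 131 + 5·486 = 2413
  M = -37 + 3·486 − 5·883 − 4·2413 = -12646

-12646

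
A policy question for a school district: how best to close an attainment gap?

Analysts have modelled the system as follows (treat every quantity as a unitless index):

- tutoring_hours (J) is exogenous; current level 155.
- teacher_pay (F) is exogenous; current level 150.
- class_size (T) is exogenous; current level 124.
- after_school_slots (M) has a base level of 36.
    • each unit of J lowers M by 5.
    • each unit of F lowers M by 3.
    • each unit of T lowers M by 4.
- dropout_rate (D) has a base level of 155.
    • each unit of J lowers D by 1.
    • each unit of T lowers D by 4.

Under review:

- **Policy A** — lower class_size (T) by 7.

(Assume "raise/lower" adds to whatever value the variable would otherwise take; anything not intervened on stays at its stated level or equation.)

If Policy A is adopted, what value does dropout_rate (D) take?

Policy A (T − 7):
  J = 155
  T = 124 − 7 = 117
  D = 155 − 155 − 4·117 = -468

-468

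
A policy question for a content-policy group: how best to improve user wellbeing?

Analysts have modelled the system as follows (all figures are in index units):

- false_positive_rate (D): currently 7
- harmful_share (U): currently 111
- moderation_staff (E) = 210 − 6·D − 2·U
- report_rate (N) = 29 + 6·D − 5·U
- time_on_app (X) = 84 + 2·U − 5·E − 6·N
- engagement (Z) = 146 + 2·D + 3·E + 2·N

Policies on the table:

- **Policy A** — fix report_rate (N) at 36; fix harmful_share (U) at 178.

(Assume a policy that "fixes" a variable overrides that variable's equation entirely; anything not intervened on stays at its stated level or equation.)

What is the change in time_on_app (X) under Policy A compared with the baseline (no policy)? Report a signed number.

-2316

Baseline:
  D = 7
  U = 111
  E = 210 − 6·7 − 2·111 = -54
  N = 29 + 6·7 − 5·111 = -484
  X = 84 + 2·111 − 5·(-54) − 6·(-484) = 3480
Policy A (N := 36, U := 178):
  D = 7
  U = 178
  E = 210 − 6·7 − 2·178 = -188
  N = 36
  X = 84 + 2·178 − 5·(-188) − 6·36 = 1164
Change in X: 1164 − 3480 = -2316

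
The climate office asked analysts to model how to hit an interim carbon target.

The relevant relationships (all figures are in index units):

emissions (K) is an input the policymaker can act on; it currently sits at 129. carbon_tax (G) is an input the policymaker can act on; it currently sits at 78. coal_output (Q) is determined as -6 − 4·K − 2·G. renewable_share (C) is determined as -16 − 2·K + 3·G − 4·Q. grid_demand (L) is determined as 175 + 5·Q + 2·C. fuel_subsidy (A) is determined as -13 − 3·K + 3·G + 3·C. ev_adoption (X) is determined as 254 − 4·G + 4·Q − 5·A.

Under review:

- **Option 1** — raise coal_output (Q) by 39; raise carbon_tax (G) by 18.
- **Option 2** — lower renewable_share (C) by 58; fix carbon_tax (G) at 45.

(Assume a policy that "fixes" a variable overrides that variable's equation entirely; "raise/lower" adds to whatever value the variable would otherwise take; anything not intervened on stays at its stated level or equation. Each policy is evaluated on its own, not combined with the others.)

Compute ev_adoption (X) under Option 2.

-34814

Option 2 (C − 58, G := 45):
  K = 129
  G = 45
  Q = -6 − 4·129 − 2·45 = -612
  C = -16 − 2·129 + 3·45 − 4·(-612) (−58 from intervention) = 2251
  A = -13 − 3·129 + 3·45 + 3·2251 = 6488
  X = 254 − 4·45 + 4·(-612) − 5·6488 = -34814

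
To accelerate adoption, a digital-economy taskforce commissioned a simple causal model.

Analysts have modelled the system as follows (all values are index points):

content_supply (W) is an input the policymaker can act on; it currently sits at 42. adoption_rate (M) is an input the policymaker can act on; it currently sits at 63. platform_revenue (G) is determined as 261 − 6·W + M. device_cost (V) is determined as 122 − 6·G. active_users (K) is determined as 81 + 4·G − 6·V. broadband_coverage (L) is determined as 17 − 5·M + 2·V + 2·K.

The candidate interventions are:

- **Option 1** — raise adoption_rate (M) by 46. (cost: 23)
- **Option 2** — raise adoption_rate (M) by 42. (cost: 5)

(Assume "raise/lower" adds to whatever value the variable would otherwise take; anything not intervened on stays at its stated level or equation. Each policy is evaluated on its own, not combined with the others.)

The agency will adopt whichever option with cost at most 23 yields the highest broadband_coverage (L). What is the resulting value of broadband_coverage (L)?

6438

Option 1 (M + 46):
  W = 42
  M = 63 + 46 = 109
  G = 261 − 6·42 + 109 = 118
  V = 122 − 6·118 = -586
  K = 81 + 4·118 − 6·(-586) = 4069
  L = 17 − 5·109 + 2·(-586) + 2·4069 = 6438
Option 2 (M + 42):
  W = 42
  M = 63 + 42 = 105
  G = 261 − 6·42 + 105 = 114
  V = 122 − 6·114 = -562
  K = 81 + 4·114 − 6·(-562) = 3909
  L = 17 − 5·105 + 2·(-562) + 2·3909 = 6186
Comparing — Option 1: L=6438, Option 2: L=6186. Highest is 6438 (Option 1).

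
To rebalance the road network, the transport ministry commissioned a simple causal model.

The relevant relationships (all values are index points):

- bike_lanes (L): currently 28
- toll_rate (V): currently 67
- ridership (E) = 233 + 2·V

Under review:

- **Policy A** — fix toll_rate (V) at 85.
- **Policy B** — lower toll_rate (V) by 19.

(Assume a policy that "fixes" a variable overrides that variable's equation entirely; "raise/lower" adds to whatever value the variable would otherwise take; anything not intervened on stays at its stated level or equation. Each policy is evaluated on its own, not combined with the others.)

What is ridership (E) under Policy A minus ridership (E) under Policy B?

Policy A (V := 85):
  V = 85
  E = 233 + 2·85 = 403
Policy B (V − 19):
  V = 67 − 19 = 48
  E = 233 + 2·48 = 329
E: 403 − 329 = 74

74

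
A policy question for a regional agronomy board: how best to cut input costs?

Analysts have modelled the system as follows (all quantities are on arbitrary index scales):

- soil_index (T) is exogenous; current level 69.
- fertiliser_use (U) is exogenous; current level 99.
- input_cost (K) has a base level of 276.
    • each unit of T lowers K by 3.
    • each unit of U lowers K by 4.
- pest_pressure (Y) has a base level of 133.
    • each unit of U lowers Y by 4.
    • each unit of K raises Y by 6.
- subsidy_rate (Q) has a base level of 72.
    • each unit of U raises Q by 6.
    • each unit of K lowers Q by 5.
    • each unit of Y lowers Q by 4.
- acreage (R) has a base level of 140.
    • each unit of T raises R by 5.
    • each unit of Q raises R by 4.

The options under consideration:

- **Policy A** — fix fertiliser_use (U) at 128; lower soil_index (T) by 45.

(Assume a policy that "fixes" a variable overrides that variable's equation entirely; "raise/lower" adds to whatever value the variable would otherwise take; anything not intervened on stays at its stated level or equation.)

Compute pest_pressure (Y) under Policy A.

-2227

Policy A (U := 128, T − 45):
  T = 69 − 45 = 24
  U = 128
  K = 276 − 3·24 − 4·128 = -308
  Y = 133 − 4·128 + 6·(-308) = -2227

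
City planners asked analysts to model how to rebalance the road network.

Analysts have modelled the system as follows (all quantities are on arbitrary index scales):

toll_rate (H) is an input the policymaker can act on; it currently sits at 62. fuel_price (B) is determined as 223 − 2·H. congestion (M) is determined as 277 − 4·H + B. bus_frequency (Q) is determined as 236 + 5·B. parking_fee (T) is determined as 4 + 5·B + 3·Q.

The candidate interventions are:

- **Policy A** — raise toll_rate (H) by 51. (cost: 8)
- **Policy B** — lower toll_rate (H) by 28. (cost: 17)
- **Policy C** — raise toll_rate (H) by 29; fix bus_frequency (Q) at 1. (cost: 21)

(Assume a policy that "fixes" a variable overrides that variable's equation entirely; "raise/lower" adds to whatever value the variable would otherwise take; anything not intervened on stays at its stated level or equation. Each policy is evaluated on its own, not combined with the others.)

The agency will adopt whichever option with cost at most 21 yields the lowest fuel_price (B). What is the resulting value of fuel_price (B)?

-3

Policy A (H + 51):
  H = 62 + 51 = 113
  B = 223 − 2·113 = -3
Policy B (H − 28):
  H = 62 − 28 = 34
  B = 223 − 2·34 = 155
Policy C (H + 29, Q := 1):
  H = 62 + 29 = 91
  B = 223 − 2·91 = 41
Comparing — Policy A: B=-3, Policy B: B=155, Policy C: B=41. Lowest is -3 (Policy A).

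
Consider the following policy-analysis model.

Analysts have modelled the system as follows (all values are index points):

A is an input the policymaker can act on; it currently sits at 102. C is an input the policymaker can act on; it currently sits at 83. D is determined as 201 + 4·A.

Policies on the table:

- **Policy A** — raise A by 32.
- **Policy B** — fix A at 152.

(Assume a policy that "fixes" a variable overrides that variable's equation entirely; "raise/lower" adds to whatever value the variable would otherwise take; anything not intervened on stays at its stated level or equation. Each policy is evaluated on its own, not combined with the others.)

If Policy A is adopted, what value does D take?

Policy A (A + 32):
  A = 102 + 32 = 134
  D = 201 + 4·134 = 737

737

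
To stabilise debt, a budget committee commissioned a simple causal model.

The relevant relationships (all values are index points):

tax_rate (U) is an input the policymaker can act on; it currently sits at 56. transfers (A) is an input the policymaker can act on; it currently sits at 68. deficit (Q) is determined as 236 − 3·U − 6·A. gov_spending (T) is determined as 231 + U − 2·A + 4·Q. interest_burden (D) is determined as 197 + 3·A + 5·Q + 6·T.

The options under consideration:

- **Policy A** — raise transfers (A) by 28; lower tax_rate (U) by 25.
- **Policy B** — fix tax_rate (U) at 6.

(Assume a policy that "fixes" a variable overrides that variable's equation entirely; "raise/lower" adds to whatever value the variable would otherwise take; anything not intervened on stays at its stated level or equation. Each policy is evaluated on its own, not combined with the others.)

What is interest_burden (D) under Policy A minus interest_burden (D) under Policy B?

-7149

Policy A (A + 28, U − 25):
  U = 56 − 25 = 31
  A = 68 + 28 = 96
  Q = 236 − 3·31 − 6·96 = -433
  T = 231 + 31 − 2·96 + 4·(-433) = -1662
  D = 197 + 3·96 + 5·(-433) + 6·(-1662) = -11652
Policy B (U := 6):
  U = 6
  A = 68
  Q = 236 − 3·6 − 6·68 = -190
  T = 231 + 6 − 2·68 + 4·(-190) = -659
  D = 197 + 3·68 + 5·(-190) + 6·(-659) = -4503
D: -11652 − (-4503) = -7149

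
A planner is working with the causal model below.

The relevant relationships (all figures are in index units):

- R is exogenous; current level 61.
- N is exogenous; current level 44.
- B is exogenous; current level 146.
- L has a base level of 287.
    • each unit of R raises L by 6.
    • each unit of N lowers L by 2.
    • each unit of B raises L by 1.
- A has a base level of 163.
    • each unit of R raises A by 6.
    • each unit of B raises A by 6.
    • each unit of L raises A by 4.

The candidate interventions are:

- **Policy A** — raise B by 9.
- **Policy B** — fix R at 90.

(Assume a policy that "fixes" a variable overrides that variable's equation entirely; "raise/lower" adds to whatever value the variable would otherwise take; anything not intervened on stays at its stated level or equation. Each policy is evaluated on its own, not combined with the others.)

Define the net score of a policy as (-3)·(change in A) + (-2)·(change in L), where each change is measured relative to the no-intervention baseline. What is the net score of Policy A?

Baseline:
  R = 61
  N = 44
  B = 146
  L = 287 + 6·61 − 2·44 + 146 = 711
  A = 163 + 6·61 + 6·146 + 4·711 = 4249
Policy A (B + 9):
  R = 61
  N = 44
  B = 146 + 9 = 155
  L = 287 + 6·61 − 2·44 + 155 = 720
  A = 163 + 6·61 + 6·155 + 4·720 = 4339
ΔA = 4339 − 4249 = 90; ΔL = 720 − 711 = 9
Score = (-3)·90 + (-2)·9 = -288

-288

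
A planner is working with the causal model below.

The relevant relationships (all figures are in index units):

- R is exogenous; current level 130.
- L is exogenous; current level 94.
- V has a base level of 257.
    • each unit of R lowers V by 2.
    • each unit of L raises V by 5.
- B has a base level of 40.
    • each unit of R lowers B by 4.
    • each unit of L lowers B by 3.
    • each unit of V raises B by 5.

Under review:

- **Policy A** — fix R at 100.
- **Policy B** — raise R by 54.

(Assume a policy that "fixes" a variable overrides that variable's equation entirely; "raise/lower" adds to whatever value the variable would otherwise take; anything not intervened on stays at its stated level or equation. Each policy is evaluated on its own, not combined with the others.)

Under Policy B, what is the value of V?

359

Policy B (R + 54):
  R = 130 + 54 = 184
  L = 94
  V = 257 − 2·184 + 5·94 = 359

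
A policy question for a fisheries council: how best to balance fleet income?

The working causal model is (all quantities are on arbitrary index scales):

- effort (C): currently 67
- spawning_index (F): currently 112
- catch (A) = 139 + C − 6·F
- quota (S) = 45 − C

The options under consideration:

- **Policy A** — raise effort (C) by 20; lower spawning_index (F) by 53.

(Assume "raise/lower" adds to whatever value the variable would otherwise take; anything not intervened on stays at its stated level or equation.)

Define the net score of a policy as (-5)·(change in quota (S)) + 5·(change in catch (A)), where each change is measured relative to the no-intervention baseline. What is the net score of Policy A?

Baseline:
  C = 67
  F = 112
  A = 139 + 67 − 6·112 = -466
  S = 45 − 67 = -22
Policy A (C + 20, F − 53):
  C = 67 + 20 = 87
  F = 112 − 53 = 59
  A = 139 + 87 − 6·59 = -128
  S = 45 − 87 = -42
ΔS = -42 − (-22) = -20; ΔA = -128 − (-466) = 338
Score = (-5)·(-20) + 5·338 = 1790

1790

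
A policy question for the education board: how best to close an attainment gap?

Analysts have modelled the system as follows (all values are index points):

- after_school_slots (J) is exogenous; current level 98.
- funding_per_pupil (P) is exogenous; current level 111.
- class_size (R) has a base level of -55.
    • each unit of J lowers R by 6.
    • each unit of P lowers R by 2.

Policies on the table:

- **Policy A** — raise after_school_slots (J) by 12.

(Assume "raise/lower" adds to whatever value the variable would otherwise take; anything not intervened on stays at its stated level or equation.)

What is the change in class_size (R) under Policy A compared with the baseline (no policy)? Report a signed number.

Baseline:
  J = 98
  P = 111
  R = -55 − 6·98 − 2·111 = -865
Policy A (J + 12):
  J = 98 + 12 = 110
  P = 111
  R = -55 − 6·110 − 2·111 = -937
Change in R: -937 − (-865) = -72

-72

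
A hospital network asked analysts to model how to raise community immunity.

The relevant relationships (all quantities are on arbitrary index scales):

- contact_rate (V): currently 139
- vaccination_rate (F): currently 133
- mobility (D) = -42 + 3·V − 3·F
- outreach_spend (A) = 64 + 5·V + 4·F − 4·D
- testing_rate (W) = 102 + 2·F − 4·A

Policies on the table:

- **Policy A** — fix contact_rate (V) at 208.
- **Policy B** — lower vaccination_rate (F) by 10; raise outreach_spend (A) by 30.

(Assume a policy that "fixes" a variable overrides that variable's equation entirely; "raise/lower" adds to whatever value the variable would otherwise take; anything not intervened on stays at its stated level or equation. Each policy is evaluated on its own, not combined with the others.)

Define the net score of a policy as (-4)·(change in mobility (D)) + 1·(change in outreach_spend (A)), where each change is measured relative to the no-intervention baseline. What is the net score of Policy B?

-250

Baseline:
  V = 139
  F = 133
  D = -42 + 3·139 − 3·133 = -24
  A = 64 + 5·139 + 4·133 − 4·(-24) = 1387
Policy B (F − 10, A + 30):
  V = 139
  F = 133 − 10 = 123
  D = -42 + 3·139 − 3·123 = 6
  A = 64 + 5·139 + 4·123 − 4·6 (+30 from intervention) = 1257
ΔD = 6 − (-24) = 30; ΔA = 1257 − 1387 = -130
Score = (-4)·30 + 1·(-130) = -250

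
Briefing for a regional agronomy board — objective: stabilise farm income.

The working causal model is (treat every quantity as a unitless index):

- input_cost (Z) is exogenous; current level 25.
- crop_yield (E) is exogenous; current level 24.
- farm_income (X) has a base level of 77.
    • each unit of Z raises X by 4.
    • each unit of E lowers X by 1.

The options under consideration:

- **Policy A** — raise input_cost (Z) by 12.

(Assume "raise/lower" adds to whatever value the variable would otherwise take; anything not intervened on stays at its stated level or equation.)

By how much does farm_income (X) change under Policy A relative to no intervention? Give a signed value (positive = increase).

Baseline:
  Z = 25
  E = 24
  X = 77 + 4·25 − 24 = 153
Policy A (Z + 12):
  Z = 25 + 12 = 37
  E = 24
  X = 77 + 4·37 − 24 = 201
Change in X: 201 − 153 = 48

48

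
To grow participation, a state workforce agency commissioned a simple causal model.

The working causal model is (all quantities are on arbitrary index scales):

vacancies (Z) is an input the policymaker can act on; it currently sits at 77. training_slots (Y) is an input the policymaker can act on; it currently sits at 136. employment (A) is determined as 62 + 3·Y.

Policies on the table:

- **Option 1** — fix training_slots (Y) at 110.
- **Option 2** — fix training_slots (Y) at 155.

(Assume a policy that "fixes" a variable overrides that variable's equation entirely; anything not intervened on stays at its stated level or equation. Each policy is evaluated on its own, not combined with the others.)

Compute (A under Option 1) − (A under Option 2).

-135

Option 1 (Y := 110):
  Y = 110
  A = 62 + 3·110 = 392
Option 2 (Y := 155):
  Y = 155
  A = 62 + 3·155 = 527
A: 392 − 527 = -135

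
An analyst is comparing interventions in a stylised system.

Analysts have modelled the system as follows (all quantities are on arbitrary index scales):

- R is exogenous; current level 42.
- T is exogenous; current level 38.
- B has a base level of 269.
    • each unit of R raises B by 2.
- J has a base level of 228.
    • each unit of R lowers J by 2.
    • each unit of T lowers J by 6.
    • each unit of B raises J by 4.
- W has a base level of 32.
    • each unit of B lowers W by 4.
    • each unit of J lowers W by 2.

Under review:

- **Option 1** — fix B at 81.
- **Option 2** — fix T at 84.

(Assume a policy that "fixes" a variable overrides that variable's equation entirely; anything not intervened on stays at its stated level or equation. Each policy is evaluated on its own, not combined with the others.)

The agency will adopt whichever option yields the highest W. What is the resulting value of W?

-772

Option 1 (B := 81):
  R = 42
  T = 38
  B = 81
  J = 228 − 2·42 − 6·38 + 4·81 = 240
  W = 32 − 4·81 − 2·240 = -772
Option 2 (T := 84):
  R = 42
  T = 84
  B = 269 + 2·42 = 353
  J = 228 − 2·42 − 6·84 + 4·353 = 1052
  W = 32 − 4·353 − 2·1052 = -3484
Comparing — Option 1: W=-772, Option 2: W=-3484. Highest is -772 (Option 1).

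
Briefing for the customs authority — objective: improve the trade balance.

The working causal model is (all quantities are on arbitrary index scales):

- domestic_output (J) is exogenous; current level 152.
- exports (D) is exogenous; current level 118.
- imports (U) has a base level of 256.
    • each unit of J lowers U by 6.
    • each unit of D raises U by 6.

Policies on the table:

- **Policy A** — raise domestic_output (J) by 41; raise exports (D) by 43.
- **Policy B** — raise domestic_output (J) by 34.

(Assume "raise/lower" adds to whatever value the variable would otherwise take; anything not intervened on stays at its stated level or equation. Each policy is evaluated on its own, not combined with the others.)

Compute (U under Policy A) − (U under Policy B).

Policy A (J + 41, D + 43):
  J = 152 + 41 = 193
  D = 118 + 43 = 161
  U = 256 − 6·193 + 6·161 = 64
Policy B (J + 34):
  J = 152 + 34 = 186
  D = 118
  U = 256 − 6·186 + 6·118 = -152
U: 64 − (-152) = 216

216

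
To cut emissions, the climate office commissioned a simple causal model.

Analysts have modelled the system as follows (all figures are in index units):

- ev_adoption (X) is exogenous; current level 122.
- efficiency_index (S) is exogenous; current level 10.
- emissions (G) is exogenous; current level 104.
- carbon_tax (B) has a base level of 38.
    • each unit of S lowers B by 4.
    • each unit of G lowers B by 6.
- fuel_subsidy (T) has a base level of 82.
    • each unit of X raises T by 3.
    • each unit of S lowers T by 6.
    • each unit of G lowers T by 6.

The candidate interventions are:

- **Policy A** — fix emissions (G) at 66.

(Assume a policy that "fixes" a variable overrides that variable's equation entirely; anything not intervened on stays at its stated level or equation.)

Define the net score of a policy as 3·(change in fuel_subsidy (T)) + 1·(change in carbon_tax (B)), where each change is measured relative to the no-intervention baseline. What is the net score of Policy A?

912

Baseline:
  X = 122
  S = 10
  G = 104
  B = 38 − 4·10 − 6·104 = -626
  T = 82 + 3·122 − 6·10 − 6·104 = -236
Policy A (G := 66):
  X = 122
  S = 10
  G = 66
  B = 38 − 4·10 − 6·66 = -398
  T = 82 + 3·122 − 6·10 − 6·66 = -8
ΔT = -8 − (-236) = 228; ΔB = -398 − (-626) = 228
Score = 3·228 + 1·228 = 912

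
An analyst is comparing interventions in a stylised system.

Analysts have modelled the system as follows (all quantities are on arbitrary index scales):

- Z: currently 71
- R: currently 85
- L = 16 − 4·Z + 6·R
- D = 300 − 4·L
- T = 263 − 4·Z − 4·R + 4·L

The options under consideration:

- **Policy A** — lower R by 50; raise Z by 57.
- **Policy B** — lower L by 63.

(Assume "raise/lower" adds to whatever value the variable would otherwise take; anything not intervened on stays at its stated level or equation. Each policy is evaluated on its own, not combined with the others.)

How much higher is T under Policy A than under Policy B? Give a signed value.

-1888

Policy A (R − 50, Z + 57):
  Z = 71 + 57 = 128
  R = 85 − 50 = 35
  L = 16 − 4·128 + 6·35 = -286
  T = 263 − 4·128 − 4·35 + 4·(-286) = -1533
Policy B (L − 63):
  Z = 71
  R = 85
  L = 16 − 4·71 + 6·85 (−63 from intervention) = 179
  T = 263 − 4·71 − 4·85 + 4·179 = 355
T: -1533 − 355 = -1888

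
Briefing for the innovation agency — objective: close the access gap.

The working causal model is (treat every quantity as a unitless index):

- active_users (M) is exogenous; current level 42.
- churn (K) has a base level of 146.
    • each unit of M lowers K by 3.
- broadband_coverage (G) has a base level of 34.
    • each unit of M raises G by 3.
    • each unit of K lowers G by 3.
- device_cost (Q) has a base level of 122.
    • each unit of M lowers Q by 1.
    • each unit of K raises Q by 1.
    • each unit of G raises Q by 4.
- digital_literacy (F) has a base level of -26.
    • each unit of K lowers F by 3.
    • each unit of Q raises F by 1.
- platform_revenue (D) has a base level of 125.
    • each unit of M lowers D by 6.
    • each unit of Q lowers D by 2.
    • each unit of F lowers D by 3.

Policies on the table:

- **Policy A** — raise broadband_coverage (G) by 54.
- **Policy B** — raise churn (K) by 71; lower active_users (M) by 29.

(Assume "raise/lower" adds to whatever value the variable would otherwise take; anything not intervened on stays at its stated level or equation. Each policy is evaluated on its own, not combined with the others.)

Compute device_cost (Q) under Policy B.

-1557

Policy B (K + 71, M − 29):
  M = 42 − 29 = 13
  K = 146 − 3·13 (+71 from intervention) = 178
  G = 34 + 3·13 − 3·178 = -461
  Q = 122 − 13 + 178 + 4·(-461) = -1557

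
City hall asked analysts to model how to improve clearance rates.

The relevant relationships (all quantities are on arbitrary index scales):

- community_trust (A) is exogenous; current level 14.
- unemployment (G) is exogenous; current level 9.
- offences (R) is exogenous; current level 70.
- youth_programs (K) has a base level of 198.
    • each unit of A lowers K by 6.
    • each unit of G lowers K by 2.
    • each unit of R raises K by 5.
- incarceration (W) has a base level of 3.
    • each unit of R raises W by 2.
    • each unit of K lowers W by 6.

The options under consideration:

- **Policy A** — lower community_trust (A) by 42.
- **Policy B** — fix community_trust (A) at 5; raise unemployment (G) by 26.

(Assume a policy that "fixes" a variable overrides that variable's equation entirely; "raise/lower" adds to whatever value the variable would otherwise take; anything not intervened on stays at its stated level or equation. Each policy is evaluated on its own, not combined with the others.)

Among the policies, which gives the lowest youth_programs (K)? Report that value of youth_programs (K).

448

Policy A (A − 42):
  A = 14 − 42 = -28
  G = 9
  R = 70
  K = 198 − 6·(-28) − 2·9 + 5·70 = 698
Policy B (A := 5, G + 26):
  A = 5
  G = 9 + 26 = 35
  R = 70
  K = 198 − 6·5 − 2·35 + 5·70 = 448
Comparing — Policy A: K=698, Policy B: K=448. Lowest is 448 (Policy B).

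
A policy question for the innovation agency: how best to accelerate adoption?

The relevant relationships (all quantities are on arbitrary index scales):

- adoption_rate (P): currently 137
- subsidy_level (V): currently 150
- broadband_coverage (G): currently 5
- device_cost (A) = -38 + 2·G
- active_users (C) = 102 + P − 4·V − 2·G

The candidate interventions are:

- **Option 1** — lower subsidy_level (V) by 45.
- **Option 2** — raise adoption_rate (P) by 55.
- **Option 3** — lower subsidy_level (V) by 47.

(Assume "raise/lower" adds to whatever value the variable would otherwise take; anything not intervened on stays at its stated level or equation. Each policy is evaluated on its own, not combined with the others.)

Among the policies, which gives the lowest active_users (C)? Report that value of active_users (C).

-316

Option 1 (V − 45):
  P = 137
  V = 150 − 45 = 105
  G = 5
  C = 102 + 137 − 4·105 − 2·5 = -191
Option 2 (P + 55):
  P = 137 + 55 = 192
  V = 150
  G = 5
  C = 102 + 192 − 4·150 − 2·5 = -316
Option 3 (V − 47):
  P = 137
  V = 150 − 47 = 103
  G = 5
  C = 102 + 137 − 4·103 − 2·5 = -183
Comparing — Option 1: C=-191, Option 2: C=-316, Option 3: C=-183. Lowest is -316 (Option 2).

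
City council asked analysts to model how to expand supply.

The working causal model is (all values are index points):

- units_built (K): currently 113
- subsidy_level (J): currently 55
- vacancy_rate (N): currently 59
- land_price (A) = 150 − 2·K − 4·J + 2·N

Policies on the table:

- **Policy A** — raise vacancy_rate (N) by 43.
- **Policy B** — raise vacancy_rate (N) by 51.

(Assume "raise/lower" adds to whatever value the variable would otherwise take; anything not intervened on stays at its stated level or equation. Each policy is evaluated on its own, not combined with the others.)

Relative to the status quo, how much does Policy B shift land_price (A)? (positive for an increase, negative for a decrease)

Baseline:
  K = 113
  J = 55
  N = 59
  A = 150 − 2·113 − 4·55 + 2·59 = -178
Policy B (N + 51):
  K = 113
  J = 55
  N = 59 + 51 = 110
  A = 150 − 2·113 − 4·55 + 2·110 = -76
Change in A: -76 − (-178) = 102

102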